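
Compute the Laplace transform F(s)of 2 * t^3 12/s^4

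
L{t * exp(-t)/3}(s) 1/(3 * (s + 1)^2)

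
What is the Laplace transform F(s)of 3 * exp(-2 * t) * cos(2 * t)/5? 3 * (s + 2)/(5 * ((s + 2)^2 + 4))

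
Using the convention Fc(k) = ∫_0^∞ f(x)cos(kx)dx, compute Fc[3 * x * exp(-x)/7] 3 * (1 - k^2)/(7 * (k^2 + 1)^2)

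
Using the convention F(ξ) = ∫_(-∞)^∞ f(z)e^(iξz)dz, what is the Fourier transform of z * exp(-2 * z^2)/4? sqrt(2) * I * sqrt(pi) * ξ * exp(-ξ^2/8)/32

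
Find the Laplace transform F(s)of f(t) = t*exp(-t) (s + 1)^(-2)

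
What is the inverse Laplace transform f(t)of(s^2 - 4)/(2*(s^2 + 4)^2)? t*cos(2*t)/2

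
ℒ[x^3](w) 6/w^4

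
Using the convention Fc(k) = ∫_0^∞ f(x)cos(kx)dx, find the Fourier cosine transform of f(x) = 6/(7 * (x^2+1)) 3 * pi * exp(-k)/7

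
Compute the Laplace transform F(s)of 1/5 1/(5*s)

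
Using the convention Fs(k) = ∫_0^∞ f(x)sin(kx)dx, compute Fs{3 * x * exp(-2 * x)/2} 6 * k/(k^2 + 4)^2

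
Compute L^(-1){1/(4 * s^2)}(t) t/4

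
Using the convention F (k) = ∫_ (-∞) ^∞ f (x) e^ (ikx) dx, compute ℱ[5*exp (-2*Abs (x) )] 20/ (k^2+4) 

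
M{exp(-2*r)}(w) gamma(w)/2^w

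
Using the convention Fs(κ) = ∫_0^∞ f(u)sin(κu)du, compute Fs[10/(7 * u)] 5 * pi/7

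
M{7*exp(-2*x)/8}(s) 7*gamma(s)/(8*2^s)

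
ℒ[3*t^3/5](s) 18/(5*s^4)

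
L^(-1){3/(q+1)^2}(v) 3*v*exp(-v)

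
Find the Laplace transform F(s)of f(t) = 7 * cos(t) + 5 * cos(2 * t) 7 * s/(s^2 + 1) + 5 * s/(s^2 + 4)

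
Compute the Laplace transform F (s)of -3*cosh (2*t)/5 -3*s/ (5*s^2-20)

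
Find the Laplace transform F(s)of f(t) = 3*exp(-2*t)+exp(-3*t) 1/(s+3)+3/(s+2)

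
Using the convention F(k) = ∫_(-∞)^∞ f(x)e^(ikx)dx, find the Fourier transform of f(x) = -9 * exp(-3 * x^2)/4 -3 * sqrt(3) * sqrt(pi) * exp(-k^2/12)/4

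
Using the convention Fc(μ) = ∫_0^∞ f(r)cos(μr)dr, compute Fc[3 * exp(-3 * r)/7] 9/(7 * (μ^2 + 9))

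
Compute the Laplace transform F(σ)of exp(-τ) 1/(σ + 1)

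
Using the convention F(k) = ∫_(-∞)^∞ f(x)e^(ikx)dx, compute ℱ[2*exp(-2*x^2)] sqrt(2)*sqrt(pi)*exp(-k^2/8)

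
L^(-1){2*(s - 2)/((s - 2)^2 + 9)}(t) 2*exp(2*t)*cos(3*t)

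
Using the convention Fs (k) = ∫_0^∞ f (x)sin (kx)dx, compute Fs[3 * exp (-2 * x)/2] 3 * k/ (2 * (k^2 + 4))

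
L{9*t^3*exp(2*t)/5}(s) 54/(5*(s - 2)^4)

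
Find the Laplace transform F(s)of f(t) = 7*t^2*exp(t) 14/(s - 1)^3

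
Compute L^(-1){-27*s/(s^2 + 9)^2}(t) -9*t*sin(3*t)/2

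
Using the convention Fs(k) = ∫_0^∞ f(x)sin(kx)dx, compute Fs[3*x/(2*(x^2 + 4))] 3*pi*exp(-2*k)/4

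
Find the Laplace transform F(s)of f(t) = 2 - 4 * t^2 2/s - 8/s^3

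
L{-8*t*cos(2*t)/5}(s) 8*(4 - s^2)/(5*(s^2 + 4)^2)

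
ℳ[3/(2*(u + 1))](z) 3*pi*csc(pi*z)/2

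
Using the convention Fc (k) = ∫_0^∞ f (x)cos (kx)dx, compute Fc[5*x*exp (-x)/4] 5*(1 - k^2)/ (4*(k^2 + 1)^2)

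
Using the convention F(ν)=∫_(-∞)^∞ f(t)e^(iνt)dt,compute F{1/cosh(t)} pi/cosh(pi*ν/2)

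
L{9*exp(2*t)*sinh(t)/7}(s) 9/(7*((s - 2)^2 - 1))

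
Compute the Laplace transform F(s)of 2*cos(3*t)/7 2*s/(7*(s^2 + 9))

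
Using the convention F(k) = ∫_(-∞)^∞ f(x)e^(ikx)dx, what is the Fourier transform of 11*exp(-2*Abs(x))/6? 22/(3*(k^2+4))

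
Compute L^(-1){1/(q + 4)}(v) exp(-4*v)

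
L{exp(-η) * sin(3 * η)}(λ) 3/((λ + 1)^2 + 9)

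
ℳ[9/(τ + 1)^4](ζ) 3 * gamma(ζ) * gamma(4 - ζ)/2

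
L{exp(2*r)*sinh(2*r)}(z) 2/(z*(z - 4))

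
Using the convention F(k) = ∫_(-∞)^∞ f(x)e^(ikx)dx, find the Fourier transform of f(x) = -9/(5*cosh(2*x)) -9*pi/(10*cosh(pi*k/4))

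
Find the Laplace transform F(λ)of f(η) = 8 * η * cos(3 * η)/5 8 * (λ^2-9)/(5 * (λ^2 + 9)^2)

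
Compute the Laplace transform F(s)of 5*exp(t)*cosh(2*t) 5*(s - 1)/((s - 1)^2 - 4)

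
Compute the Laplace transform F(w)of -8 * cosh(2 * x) -8 * w/(w^2 - 4)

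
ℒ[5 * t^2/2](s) 5/s^3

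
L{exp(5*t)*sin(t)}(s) 1/((s - 5)^2 + 1)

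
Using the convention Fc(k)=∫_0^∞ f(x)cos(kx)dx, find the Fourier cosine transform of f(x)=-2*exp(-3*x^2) -sqrt(3)*sqrt(pi)*exp(-k^2/12)/3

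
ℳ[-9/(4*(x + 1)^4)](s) 3*pi*(s - 3)*(s - 2)*(s - 1)/(8*sin(pi*s))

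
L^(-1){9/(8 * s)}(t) 9/8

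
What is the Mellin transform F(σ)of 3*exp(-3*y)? 3^(1 - σ)*gamma(σ)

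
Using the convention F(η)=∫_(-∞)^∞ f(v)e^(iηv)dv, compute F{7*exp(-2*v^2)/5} 7*sqrt(2)*sqrt(pi)*exp(-η^2/8)/10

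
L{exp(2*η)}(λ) 1/(λ - 2)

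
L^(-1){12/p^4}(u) 2*u^3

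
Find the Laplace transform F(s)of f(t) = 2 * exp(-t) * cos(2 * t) 2 * (s + 1)/((s + 1)^2 + 4)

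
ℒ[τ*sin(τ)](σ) 2*σ/(σ^2 + 1)^2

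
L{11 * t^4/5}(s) 264/(5 * s^5)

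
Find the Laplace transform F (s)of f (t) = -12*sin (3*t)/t -12*atan (3/s)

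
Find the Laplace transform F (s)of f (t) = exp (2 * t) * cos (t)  (s - 2)/ ( (s - 2)^2 + 1)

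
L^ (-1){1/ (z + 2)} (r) exp (-2 * r)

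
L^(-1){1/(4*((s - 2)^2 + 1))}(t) exp(2*t)*sin(t)/4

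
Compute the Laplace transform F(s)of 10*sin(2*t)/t 10*atan(2/s)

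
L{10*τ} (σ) 10/σ^2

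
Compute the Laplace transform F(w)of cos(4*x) w/(w^2 + 16)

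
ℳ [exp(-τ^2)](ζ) gamma(ζ/2)/2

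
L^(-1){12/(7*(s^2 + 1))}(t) 12*sin(t)/7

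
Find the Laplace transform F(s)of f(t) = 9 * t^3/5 54/(5 * s^4)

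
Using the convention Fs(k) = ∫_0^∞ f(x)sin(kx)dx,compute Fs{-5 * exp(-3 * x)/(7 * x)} -5 * atan(k/3)/7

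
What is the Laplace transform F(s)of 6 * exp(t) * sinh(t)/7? 6/(7 * s * (s - 2))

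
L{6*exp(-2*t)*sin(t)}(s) 6/((s + 2)^2 + 1)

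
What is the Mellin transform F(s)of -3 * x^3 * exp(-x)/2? -3 * gamma(s + 3)/2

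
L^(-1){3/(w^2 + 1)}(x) 3*sin(x)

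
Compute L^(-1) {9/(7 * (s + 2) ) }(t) 9 * exp(-2 * t) /7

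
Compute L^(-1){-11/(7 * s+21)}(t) -11 * exp(-3 * t)/7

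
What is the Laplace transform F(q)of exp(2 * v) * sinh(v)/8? 1/(8 * ((q - 2)^2 - 1))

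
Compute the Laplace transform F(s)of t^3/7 6/(7*s^4)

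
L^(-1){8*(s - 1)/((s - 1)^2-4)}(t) 8*exp(t)*cosh(2*t)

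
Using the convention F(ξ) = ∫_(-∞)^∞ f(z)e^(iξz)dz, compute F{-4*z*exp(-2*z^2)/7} -sqrt(2)*I*sqrt(pi)*ξ*exp(-ξ^2/8)/14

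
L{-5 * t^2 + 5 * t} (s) 5/s^2-10/s^3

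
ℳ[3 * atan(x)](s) -3 * pi * sec(pi * s/2)/(2 * s)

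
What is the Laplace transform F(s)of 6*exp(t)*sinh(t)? 6/(s*(s - 2))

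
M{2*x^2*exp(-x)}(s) 2*gamma(s + 2)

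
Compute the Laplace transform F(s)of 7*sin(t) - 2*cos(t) 7/(s^2 + 1) - 2*s/(s^2 + 1)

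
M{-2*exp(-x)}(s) -2*gamma(s)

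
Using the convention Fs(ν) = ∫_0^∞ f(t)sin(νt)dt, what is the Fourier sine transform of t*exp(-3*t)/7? 6*ν/(7*(ν^2 + 9)^2)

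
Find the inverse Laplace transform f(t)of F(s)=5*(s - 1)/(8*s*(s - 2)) 5*exp(t)*cosh(t)/8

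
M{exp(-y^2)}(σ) gamma(σ/2)/2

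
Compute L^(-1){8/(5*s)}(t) 8/5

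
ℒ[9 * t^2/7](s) 18/(7 * s^3)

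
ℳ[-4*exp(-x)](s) -4*gamma(s)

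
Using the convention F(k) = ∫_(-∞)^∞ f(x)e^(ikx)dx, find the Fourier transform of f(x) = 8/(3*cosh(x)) 8*pi/(3*cosh(pi*k/2))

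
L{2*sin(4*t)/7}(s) 8/(7*(s^2 + 16))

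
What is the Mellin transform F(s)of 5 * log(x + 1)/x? -5 * pi * csc(pi * s)/(s - 1)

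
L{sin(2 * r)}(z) 2/(z^2 + 4)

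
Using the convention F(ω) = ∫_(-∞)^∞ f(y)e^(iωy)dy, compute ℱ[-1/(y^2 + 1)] -pi*exp(-Abs(ω))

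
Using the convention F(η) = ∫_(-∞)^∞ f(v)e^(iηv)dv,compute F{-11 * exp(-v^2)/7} -11 * sqrt(pi) * exp(-η^2/4)/7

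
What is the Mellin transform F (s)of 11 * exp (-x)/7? 11 * gamma (s)/7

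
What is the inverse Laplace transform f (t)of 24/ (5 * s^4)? 4 * t^3/5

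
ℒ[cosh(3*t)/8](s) s/(8*(s^2 - 9))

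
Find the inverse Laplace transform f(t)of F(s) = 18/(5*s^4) 3*t^3/5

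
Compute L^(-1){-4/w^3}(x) -2 * x^2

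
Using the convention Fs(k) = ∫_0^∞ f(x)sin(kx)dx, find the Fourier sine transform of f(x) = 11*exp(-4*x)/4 11*k/(4*(k^2+16))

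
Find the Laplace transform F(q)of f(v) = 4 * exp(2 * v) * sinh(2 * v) 8/(q * (q - 4))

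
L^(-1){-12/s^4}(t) -2*t^3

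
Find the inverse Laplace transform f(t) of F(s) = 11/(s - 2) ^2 11 * t * exp(2 * t) 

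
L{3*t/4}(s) 3/(4*s^2)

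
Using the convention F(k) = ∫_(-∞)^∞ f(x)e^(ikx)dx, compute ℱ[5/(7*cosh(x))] 5*pi/(7*cosh(pi*k/2))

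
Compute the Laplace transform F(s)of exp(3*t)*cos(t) (s - 3)/((s - 3)^2 + 1)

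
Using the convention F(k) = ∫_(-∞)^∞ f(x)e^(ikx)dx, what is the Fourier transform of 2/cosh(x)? 2*pi/cosh(pi*k/2)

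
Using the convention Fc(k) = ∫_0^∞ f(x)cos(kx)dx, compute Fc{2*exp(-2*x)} 4/(k^2 + 4)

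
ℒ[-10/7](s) -10/(7*s) 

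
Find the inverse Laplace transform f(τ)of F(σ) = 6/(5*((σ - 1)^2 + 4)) 3*exp(τ)*sin(2*τ)/5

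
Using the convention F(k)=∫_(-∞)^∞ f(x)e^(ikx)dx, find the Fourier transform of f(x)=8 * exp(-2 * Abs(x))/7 32/(7 * (k^2 + 4))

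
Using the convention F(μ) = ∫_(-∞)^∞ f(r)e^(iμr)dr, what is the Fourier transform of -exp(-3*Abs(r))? -6/(μ^2 + 9)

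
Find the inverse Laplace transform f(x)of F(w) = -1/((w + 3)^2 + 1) -exp(-3*x)*sin(x)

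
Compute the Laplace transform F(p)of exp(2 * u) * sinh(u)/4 1/(4 * ((p - 2)^2 - 1))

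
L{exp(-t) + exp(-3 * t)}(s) 1/(s + 1) + 1/(s + 3)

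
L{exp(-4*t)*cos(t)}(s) (s + 4)/((s + 4)^2 + 1)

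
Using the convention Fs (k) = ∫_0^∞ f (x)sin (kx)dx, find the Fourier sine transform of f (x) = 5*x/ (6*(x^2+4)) 5*pi*exp (-2*k)/12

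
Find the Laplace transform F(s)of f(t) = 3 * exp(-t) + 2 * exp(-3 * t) 3/(s + 1) + 2/(s + 3)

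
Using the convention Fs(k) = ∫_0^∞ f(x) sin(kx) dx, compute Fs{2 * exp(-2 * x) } 2 * k/(k^2 + 4) 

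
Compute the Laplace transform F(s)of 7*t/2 7/(2*s^2)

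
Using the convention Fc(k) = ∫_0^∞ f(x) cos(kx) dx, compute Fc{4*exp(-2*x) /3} 8/(3*(k^2 + 4) ) 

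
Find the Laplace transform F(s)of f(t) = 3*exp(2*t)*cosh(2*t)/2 3*(s - 2)/(2*s*(s - 4))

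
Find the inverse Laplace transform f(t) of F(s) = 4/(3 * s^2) 4 * t/3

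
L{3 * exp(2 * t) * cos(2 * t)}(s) 3 * (s - 2)/((s - 2)^2 + 4)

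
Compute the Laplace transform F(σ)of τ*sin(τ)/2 σ/(σ^2+1)^2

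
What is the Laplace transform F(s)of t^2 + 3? 2/s^3 + 3/s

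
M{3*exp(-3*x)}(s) 3^(1 - s)*gamma(s)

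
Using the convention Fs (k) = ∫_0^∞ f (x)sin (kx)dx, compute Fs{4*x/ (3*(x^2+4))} 2*pi*exp (-2*k)/3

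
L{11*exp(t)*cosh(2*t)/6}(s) 11*(s - 1)/(6*((s - 1)^2 - 4))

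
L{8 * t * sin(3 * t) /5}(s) 48 * s/(5 * (s^2 + 9) ^2) 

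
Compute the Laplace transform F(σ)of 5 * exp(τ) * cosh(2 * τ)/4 5 * (σ - 1)/(4 * ((σ - 1)^2 - 4))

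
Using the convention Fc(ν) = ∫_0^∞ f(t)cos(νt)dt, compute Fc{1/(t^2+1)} pi * exp(-ν)/2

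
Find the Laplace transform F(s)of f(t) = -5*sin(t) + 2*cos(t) 2*s/(s^2 + 1) - 5/(s^2 + 1)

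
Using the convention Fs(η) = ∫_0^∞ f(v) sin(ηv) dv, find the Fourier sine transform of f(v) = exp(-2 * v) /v atan(η/2) 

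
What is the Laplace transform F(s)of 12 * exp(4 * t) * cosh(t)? 12 * (s - 4)/((s - 4)^2-1)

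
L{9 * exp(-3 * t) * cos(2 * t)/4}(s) 9 * (s+3)/(4 * ((s+3)^2+4))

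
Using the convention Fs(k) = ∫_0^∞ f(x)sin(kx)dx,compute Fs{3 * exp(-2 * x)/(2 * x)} 3 * atan(k/2)/2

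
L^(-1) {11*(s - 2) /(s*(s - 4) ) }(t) 11*exp(2*t)*cosh(2*t) 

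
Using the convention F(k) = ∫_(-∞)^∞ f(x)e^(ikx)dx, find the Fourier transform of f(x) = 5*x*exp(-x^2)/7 5*I*sqrt(pi)*k*exp(-k^2/4)/14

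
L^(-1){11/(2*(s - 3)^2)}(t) 11*t*exp(3*t)/2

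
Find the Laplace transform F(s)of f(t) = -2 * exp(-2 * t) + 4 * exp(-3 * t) 4/(s + 3) - 2/(s + 2)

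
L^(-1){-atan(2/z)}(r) -sin(2*r)/r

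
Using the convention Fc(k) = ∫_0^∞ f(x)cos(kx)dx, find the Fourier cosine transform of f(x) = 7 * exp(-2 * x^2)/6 7 * sqrt(2) * sqrt(pi) * exp(-k^2/8)/24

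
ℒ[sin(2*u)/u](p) atan(2/p)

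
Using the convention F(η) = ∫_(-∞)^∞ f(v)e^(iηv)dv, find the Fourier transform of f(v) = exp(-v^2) sqrt(pi)*exp(-η^2/4)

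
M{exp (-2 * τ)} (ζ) gamma (ζ)/2^ζ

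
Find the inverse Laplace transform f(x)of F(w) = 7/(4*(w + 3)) 7*exp(-3*x)/4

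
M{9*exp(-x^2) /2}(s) 9*gamma(s/2) /4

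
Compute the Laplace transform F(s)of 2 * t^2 4/s^3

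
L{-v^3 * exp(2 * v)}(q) -6/(q - 2)^4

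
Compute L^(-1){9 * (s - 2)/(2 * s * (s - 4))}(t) 9 * exp(2 * t) * cosh(2 * t)/2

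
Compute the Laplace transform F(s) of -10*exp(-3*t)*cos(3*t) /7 10*(-s - 3) /(7*((s+3) ^2+9) ) 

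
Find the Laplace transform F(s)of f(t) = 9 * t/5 9/(5 * s^2)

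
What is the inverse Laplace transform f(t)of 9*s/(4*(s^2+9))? 9*cos(3*t)/4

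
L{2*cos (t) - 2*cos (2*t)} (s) 2*s/ (s^2 + 1) - 2*s/ (s^2 + 4)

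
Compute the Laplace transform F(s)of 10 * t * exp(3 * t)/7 10/(7 * (s - 3)^2)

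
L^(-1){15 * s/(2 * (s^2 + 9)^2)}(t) 5 * t * sin(3 * t)/4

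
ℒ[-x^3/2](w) -3/w^4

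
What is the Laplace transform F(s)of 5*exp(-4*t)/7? 5/(7*(s + 4))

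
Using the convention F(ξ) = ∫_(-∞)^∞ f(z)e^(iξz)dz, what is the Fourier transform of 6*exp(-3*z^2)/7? 2*sqrt(3)*sqrt(pi)*exp(-ξ^2/12)/7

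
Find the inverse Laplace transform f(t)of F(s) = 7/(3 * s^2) 7 * t/3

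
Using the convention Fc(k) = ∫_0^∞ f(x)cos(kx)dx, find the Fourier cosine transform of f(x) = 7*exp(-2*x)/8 7/(4*(k^2 + 4))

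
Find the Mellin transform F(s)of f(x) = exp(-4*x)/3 gamma(s)/(3*4^s)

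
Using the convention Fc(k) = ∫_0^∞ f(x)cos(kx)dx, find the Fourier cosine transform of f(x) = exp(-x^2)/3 sqrt(pi) * exp(-k^2/4)/6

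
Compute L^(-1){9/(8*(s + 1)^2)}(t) 9*t*exp(-t)/8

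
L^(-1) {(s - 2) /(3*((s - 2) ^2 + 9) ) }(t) exp(2*t)*cos(3*t) /3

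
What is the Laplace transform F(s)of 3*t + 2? 2/s + 3/s^2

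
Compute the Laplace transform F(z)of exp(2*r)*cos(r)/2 (z - 2)/(2*((z - 2)^2 + 1))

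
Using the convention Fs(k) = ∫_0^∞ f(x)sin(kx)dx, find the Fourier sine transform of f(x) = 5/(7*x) 5*pi/14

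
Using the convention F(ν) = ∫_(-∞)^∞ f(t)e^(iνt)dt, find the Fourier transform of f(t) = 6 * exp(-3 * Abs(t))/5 36/(5 * (ν^2+9))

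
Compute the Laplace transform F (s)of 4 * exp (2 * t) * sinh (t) 4/ ( (s - 2)^2-1)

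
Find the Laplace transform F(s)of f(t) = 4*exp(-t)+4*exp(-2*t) 4/(s+1)+4/(s+2)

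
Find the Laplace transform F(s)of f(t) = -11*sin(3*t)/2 -33/(2*s^2+18)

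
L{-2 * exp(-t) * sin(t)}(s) -2/((s + 1)^2 + 1)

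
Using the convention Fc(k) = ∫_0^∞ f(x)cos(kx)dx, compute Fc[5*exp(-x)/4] 5/(4*(k^2 + 1))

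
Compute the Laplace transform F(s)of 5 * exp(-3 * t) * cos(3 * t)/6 5 * (s + 3)/(6 * ((s + 3)^2 + 9))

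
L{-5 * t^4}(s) -120/s^5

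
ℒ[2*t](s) 2/s^2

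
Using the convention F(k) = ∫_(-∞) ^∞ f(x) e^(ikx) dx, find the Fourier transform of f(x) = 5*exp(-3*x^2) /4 5*sqrt(3)*sqrt(pi)*exp(-k^2/12) /12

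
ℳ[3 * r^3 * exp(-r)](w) 3 * gamma(w + 3)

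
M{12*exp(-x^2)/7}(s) 6*gamma(s/2)/7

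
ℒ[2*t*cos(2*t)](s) 2*(s^2 - 4)/(s^2+4)^2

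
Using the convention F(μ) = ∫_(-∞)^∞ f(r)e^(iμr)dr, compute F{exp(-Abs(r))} 2/(μ^2 + 1)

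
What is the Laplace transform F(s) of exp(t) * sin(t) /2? 1/(2 * ((s - 1) ^2 + 1) ) 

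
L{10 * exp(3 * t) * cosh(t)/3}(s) 10 * (s - 3)/(3 * ((s - 3)^2 - 1))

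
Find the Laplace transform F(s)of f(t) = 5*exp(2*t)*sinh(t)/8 5/(8*((s - 2)^2 - 1))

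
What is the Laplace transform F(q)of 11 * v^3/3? 22/q^4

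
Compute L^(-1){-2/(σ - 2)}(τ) -2 * exp(2 * τ)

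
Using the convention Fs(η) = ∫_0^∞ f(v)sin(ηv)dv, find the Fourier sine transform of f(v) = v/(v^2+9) pi*exp(-3*η)/2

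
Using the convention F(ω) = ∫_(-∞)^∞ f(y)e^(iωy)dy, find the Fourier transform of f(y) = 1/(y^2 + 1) pi*exp(-Abs(ω))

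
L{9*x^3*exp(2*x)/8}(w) 27/(4*(w - 2)^4)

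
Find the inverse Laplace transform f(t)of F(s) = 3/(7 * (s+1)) 3 * exp(-t)/7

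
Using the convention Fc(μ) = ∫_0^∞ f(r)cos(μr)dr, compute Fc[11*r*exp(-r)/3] 11*(1 - μ^2)/(3*(μ^2 + 1)^2)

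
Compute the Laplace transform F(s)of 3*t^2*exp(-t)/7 6/(7*(s + 1)^3)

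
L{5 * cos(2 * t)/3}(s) 5 * s/(3 * (s^2+4))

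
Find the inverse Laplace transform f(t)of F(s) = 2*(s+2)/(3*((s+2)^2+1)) 2*exp(-2*t)*cos(t)/3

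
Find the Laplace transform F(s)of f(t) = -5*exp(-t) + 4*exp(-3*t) 4/(s + 3) - 5/(s + 1)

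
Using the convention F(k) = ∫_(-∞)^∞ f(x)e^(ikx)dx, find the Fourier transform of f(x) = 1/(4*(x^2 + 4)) pi*exp(-2*Abs(k))/8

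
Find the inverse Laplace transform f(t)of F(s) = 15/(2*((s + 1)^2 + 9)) 5*exp(-t)*sin(3*t)/2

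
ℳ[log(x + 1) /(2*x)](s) -pi*csc(pi*s) /(2*s - 2) 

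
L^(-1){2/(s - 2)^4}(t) t^3 * exp(2 * t)/3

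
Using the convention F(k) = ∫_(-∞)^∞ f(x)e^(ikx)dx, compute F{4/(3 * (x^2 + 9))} 4 * pi * exp(-3 * Abs(k))/9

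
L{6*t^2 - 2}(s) 12/s^3 - 2/s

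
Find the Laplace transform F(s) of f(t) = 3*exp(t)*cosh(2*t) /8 3*(s - 1) /(8*((s - 1) ^2 - 4) ) 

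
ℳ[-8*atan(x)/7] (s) 4*pi*sec(pi*s/2)/(7*s)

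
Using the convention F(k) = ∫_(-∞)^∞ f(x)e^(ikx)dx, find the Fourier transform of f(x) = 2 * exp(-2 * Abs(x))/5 8/(5 * (k^2 + 4))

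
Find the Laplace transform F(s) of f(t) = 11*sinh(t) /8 11/(8*(s^2 - 1) ) 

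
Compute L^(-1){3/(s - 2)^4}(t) t^3 * exp(2 * t)/2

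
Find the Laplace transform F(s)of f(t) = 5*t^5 600/s^6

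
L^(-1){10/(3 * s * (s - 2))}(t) 10 * exp(t) * sinh(t)/3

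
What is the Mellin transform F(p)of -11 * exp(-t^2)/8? -11 * gamma(p/2)/16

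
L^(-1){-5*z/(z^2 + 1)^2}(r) -5*r*sin(r)/2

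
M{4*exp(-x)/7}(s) 4*gamma(s)/7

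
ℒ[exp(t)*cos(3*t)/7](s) (s - 1)/(7*((s - 1)^2 + 9))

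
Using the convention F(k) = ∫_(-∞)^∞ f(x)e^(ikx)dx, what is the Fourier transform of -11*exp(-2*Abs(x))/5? -44/(5*k^2 + 20)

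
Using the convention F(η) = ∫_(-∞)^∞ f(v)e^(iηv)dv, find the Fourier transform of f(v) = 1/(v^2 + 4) pi*exp(-2*Abs(η))/2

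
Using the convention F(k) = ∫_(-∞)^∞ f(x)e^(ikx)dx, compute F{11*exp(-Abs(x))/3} 22/(3*(k^2 + 1))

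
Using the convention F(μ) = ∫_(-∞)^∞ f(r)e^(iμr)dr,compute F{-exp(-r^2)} -sqrt(pi) * exp(-μ^2/4)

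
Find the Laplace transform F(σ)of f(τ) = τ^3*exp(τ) 6/(σ - 1)^4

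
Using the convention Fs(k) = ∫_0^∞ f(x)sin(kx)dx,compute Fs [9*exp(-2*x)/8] 9*k/(8*(k^2 + 4))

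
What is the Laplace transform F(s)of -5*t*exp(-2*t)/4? -5/(4*(s + 2)^2)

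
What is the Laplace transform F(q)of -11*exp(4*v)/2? -11/(2*q - 8)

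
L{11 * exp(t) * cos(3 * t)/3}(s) 11 * (s - 1)/(3 * ((s - 1)^2 + 9))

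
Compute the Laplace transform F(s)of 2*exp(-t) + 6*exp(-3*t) 6/(s + 3) + 2/(s + 1)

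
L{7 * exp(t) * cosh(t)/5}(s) 7 * (s - 1)/(5 * s * (s - 2))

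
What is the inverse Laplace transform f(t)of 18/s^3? 9 * t^2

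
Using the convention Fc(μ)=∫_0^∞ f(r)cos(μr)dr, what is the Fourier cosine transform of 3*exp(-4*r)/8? 3/(2*(μ^2 + 16))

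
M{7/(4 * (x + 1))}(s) 7 * pi * csc(pi * s)/4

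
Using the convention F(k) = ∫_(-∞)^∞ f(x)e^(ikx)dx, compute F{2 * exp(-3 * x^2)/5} 2 * sqrt(3) * sqrt(pi) * exp(-k^2/12)/15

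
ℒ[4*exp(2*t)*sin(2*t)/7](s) 8/(7*((s - 2)^2 + 4))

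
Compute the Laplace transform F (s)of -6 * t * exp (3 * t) -6/ (s - 3)^2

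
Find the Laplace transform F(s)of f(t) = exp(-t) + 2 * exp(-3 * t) 2/(s + 3) + 1/(s + 1)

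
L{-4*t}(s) -4/s^2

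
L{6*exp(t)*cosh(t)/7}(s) 6*(s - 1)/(7*s*(s - 2))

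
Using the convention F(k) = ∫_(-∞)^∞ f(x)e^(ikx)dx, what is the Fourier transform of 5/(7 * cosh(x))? 5 * pi/(7 * cosh(pi * k/2))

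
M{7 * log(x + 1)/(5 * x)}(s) -7 * pi * csc(pi * s)/(5 * s - 5)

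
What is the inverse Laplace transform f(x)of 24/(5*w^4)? 4*x^3/5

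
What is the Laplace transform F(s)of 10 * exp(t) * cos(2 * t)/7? 10 * (s - 1)/(7 * ((s - 1)^2 + 4))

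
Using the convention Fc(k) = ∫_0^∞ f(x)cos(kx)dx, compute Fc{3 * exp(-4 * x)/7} 12/(7 * (k^2 + 16))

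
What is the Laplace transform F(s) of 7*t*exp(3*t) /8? 7/(8*(s - 3) ^2) 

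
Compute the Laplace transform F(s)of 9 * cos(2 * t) 9 * s/(s^2 + 4)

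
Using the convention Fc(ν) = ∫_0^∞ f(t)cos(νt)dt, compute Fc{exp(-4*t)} 4/(ν^2+16)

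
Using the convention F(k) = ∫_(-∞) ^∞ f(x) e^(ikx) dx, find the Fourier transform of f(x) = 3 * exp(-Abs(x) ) 6/(k^2+1) 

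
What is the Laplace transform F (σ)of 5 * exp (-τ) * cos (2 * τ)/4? 5 * (σ + 1)/ (4 * ( (σ + 1)^2 + 4))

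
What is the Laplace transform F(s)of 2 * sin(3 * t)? 6/(s^2 + 9)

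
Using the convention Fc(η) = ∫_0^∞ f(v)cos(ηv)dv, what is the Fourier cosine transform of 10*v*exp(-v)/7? 10*(1 - η^2)/(7*(η^2 + 1)^2)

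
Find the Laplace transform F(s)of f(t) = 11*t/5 11/(5*s^2)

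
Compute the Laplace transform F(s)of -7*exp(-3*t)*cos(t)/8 7*(-s - 3)/(8*((s + 3)^2 + 1))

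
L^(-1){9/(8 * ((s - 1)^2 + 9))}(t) 3 * exp(t) * sin(3 * t)/8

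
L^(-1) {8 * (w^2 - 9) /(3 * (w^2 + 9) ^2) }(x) 8 * x * cos(3 * x) /3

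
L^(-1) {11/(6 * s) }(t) 11/6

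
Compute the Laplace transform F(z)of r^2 2/z^3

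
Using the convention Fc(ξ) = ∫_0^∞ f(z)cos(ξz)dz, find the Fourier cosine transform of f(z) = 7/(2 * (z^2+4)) 7 * pi * exp(-2 * ξ)/8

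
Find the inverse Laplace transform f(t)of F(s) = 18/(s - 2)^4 3 * t^3 * exp(2 * t)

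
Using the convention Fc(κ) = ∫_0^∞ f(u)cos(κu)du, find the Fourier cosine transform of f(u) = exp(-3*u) 3/(κ^2 + 9)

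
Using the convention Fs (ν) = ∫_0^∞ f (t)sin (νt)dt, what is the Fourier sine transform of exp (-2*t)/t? atan (ν/2)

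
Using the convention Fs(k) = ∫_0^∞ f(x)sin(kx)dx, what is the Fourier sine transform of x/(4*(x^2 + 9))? pi*exp(-3*k)/8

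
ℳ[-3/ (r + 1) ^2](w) 3*pi*(w - 1) /sin (pi*w) 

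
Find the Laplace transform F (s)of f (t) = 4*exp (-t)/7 4/ (7*(s + 1))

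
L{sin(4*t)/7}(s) 4/(7*(s^2 + 16))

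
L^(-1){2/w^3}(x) x^2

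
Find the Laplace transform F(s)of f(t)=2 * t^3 12/s^4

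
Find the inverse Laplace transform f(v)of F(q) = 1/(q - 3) exp(3*v)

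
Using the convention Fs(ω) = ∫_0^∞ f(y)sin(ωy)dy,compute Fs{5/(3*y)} 5*pi/6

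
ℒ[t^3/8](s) 3/(4*s^4)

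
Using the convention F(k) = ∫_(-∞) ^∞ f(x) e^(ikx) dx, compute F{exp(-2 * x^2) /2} sqrt(2) * sqrt(pi) * exp(-k^2/8) /4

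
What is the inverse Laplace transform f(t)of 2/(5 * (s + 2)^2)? 2 * t * exp(-2 * t)/5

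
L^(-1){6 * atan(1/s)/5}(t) 6 * sin(t)/(5 * t)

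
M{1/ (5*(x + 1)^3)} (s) pi*(s - 2)*(s - 1)/ (10*sin (pi*s))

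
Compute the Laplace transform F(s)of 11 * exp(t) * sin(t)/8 11/(8 * ((s - 1)^2 + 1))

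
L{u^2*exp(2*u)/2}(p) (p - 2)^(-3)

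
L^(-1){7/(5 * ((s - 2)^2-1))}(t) 7 * exp(2 * t) * sinh(t)/5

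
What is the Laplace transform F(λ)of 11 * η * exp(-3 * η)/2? 11/(2 * (λ + 3)^2)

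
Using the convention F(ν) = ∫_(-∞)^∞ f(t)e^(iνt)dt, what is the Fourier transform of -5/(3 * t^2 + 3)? -5 * pi * exp(-Abs(ν))/3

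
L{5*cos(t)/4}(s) 5*s/(4*(s^2 + 1))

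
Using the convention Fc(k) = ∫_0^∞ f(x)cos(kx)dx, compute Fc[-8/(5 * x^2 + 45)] -4 * pi * exp(-3 * k)/15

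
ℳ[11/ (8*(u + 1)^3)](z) 11*pi*(z - 2)*(z - 1)/ (16*sin (pi*z))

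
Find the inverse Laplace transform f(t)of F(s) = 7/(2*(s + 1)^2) 7*t*exp(-t)/2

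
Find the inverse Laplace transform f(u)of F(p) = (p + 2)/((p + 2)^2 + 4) exp(-2 * u) * cos(2 * u)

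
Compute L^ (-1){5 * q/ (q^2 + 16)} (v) 5 * cos (4 * v)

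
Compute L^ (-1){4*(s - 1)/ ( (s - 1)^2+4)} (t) 4*exp (t)*cos (2*t)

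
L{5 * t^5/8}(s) 75/s^6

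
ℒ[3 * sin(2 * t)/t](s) 3 * atan(2/s)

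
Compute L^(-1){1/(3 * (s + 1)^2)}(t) t * exp(-t)/3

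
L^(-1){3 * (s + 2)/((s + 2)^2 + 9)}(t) 3 * exp(-2 * t) * cos(3 * t)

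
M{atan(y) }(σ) -pi*sec(pi*σ/2) /(2*σ) 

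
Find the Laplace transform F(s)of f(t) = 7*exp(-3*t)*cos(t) 7*(s+3)/((s+3)^2+1)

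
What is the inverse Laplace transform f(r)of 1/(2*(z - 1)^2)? r*exp(r)/2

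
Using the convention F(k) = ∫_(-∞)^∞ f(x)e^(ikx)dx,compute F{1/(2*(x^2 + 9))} pi*exp(-3*Abs(k))/6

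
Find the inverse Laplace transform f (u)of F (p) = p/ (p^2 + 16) cos (4 * u)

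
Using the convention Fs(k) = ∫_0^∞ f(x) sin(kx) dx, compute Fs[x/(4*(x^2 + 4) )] pi*exp(-2*k) /8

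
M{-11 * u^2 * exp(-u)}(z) -11 * gamma(z + 2)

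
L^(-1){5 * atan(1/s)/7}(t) 5 * sin(t)/(7 * t)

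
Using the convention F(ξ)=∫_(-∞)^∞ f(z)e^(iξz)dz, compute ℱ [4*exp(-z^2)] 4*sqrt(pi)*exp(-ξ^2/4)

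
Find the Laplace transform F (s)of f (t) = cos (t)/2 s/ (2 * (s^2 + 1))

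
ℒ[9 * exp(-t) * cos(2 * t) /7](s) 9 * (s + 1) /(7 * ((s + 1) ^2 + 4) ) 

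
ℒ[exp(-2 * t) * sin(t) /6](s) 1/(6 * ((s + 2) ^2 + 1) ) 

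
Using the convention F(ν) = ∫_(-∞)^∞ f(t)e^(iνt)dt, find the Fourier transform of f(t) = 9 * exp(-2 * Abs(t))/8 9/(2 * (ν^2 + 4))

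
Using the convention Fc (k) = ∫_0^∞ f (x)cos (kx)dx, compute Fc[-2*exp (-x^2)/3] -sqrt (pi)*exp (-k^2/4)/3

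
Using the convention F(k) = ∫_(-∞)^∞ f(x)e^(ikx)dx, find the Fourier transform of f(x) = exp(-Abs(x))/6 1/(3*(k^2 + 1))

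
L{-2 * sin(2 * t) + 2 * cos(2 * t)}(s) 2 * s/(s^2 + 4) - 4/(s^2 + 4)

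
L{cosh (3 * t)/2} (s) s/ (2 * (s^2 - 9))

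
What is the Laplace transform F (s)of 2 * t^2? 4/s^3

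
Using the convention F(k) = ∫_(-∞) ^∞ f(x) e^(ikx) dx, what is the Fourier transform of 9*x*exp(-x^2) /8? 9*I*sqrt(pi)*k*exp(-k^2/4) /16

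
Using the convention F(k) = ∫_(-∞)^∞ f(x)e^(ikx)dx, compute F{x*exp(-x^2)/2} I*sqrt(pi)*k*exp(-k^2/4)/4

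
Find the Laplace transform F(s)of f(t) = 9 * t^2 18/s^3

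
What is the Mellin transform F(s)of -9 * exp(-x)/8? -9 * gamma(s)/8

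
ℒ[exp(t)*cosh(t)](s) (s - 1)/(s*(s - 2))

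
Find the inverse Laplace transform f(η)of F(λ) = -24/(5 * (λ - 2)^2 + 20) -12 * exp(2 * η) * sin(2 * η)/5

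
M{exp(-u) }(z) gamma(z) 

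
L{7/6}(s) 7/(6 * s)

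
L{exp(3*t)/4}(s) 1/(4*(s - 3))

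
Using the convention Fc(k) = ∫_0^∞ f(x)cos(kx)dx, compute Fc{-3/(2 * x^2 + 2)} -3 * pi * exp(-k)/4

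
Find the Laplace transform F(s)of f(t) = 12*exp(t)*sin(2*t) 24/((s - 1)^2+4)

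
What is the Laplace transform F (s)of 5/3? 5/ (3*s)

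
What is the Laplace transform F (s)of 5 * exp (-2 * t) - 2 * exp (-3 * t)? 5/ (s + 2) - 2/ (s + 3)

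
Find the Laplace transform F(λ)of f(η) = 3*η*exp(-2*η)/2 3/(2*(λ+2)^2)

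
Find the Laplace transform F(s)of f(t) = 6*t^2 12/s^3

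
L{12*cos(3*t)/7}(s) 12*s/(7*(s^2 + 9))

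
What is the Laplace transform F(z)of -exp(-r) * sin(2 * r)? -2/((z + 1)^2 + 4)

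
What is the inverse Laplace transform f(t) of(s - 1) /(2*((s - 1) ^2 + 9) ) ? exp(t)*cos(3*t) /2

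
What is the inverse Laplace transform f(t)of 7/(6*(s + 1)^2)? 7*t*exp(-t)/6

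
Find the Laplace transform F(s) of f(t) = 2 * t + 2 2/s + 2/s^2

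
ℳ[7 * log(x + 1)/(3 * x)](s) -7 * pi * csc(pi * s)/(3 * s - 3)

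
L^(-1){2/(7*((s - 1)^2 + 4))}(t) exp(t)*sin(2*t)/7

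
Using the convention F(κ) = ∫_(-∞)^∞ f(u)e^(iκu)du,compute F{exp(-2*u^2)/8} sqrt(2)*sqrt(pi)*exp(-κ^2/8)/16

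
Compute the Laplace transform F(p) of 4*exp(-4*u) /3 4/(3*(p + 4) ) 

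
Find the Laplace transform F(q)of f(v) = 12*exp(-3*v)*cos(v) 12*(q + 3)/((q + 3)^2 + 1)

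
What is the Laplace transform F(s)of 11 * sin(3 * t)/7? 33/(7 * (s^2 + 9))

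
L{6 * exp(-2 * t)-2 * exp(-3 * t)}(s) 6/(s + 2)-2/(s + 3)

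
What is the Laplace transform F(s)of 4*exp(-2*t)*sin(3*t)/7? 12/(7*((s + 2)^2 + 9))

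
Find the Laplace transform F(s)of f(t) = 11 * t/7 11/(7 * s^2)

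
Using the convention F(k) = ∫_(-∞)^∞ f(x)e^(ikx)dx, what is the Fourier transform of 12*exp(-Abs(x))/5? 24/(5*(k^2 + 1))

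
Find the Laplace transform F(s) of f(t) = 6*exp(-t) 6/(s + 1) 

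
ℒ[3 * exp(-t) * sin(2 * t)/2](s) 3/((s + 1)^2 + 4)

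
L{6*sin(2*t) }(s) 12/(s^2+4) 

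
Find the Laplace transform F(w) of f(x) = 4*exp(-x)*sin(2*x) 8/((w+1) ^2+4) 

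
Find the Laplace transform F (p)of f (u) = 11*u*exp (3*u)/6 11/ (6*(p - 3)^2)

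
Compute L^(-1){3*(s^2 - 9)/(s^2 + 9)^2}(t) 3*t*cos(3*t)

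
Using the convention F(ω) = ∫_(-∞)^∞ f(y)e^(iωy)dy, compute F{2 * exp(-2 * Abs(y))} 8/(ω^2 + 4)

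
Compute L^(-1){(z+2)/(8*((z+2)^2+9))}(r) exp(-2*r)*cos(3*r)/8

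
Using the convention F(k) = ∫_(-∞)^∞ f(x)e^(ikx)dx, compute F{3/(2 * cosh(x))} 3 * pi/(2 * cosh(pi * k/2))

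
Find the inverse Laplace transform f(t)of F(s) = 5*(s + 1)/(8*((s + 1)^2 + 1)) 5*exp(-t)*cos(t)/8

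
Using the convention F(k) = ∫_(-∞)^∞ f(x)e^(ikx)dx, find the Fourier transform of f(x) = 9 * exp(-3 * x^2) 3 * sqrt(3) * sqrt(pi) * exp(-k^2/12)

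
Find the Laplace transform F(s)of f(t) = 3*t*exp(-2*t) 3/(s + 2)^2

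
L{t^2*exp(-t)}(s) 2/(s+1)^3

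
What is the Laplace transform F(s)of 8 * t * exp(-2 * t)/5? 8/(5 * (s + 2)^2)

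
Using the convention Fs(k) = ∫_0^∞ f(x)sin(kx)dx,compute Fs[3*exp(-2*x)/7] 3*k/(7*(k^2 + 4))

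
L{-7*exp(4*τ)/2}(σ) -7/(2*σ - 8)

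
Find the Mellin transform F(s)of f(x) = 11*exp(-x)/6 11*gamma(s)/6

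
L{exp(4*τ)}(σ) 1/(σ - 4)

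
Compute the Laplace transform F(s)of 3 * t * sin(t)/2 3 * s/(s^2 + 1)^2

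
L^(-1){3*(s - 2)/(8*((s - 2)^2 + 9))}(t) 3*exp(2*t)*cos(3*t)/8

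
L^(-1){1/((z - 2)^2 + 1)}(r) exp(2 * r) * sin(r)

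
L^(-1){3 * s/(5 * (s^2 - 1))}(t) 3 * cosh(t)/5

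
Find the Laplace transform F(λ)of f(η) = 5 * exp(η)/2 5/(2 * (λ - 1))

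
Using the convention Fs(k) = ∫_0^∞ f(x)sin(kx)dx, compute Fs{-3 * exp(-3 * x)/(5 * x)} -3 * atan(k/3)/5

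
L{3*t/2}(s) 3/(2*s^2)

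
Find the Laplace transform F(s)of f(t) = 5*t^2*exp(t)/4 5/(2*(s - 1)^3)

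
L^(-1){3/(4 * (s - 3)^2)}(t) 3 * t * exp(3 * t)/4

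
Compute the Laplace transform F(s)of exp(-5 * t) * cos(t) (s+5)/((s+5)^2+1)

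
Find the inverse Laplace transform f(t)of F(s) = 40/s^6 t^5/3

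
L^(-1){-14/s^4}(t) -7*t^3/3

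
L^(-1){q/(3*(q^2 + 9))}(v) cos(3*v)/3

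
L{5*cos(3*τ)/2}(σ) 5*σ/(2*(σ^2 + 9))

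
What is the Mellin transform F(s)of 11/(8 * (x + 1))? 11 * pi * csc(pi * s)/8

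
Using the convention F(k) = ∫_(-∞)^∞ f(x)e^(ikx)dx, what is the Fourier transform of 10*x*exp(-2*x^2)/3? 5*sqrt(2)*I*sqrt(pi)*k*exp(-k^2/8)/12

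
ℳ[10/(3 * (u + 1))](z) 10 * pi * csc(pi * z)/3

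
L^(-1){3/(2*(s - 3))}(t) 3*exp(3*t)/2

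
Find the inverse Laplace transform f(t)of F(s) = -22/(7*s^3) -11*t^2/7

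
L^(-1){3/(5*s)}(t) 3/5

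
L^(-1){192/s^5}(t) 8*t^4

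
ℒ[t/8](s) 1/(8 * s^2)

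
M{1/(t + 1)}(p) pi*csc(pi*p)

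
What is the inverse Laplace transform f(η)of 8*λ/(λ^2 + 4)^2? 2*η*sin(2*η)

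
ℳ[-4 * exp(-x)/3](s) -4 * gamma(s)/3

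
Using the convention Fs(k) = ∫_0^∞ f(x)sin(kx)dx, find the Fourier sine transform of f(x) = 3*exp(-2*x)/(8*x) 3*atan(k/2)/8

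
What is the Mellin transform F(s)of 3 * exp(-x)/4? 3 * gamma(s)/4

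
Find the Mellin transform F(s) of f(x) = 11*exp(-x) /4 11*gamma(s) /4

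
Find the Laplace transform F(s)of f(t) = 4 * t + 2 2/s + 4/s^2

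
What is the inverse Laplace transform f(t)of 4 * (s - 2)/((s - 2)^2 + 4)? 4 * exp(2 * t) * cos(2 * t)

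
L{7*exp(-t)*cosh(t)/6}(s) 7*(s+1)/(6*s*(s+2))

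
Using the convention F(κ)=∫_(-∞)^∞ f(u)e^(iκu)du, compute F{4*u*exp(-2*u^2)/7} sqrt(2)*I*sqrt(pi)*κ*exp(-κ^2/8)/14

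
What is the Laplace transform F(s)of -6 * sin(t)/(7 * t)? -6 * atan(1/s)/7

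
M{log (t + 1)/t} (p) -pi * csc (pi * p)/ (p - 1)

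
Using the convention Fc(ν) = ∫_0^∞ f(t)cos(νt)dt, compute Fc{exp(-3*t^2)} sqrt(3)*sqrt(pi)*exp(-ν^2/12)/6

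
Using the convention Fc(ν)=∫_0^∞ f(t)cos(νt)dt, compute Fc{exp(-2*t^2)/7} sqrt(2)*sqrt(pi)*exp(-ν^2/8)/28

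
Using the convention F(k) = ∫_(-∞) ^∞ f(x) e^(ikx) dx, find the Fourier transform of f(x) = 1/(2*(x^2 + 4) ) pi*exp(-2*Abs(k) ) /4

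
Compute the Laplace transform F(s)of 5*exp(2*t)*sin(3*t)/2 15/(2*((s - 2)^2 + 9))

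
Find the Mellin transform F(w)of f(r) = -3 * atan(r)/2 3 * pi * sec(pi * w/2)/(4 * w)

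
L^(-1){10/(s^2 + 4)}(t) 5*sin(2*t)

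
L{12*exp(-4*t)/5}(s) 12/(5*(s + 4))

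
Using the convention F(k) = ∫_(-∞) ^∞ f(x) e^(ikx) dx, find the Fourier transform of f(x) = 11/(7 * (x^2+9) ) 11 * pi * exp(-3 * Abs(k) ) /21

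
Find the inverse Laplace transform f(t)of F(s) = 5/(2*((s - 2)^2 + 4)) 5*exp(2*t)*sin(2*t)/4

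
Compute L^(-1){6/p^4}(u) u^3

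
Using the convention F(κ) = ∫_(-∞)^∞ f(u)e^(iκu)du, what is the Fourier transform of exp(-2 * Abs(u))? 4/(κ^2 + 4)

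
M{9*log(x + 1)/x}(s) -9*pi*csc(pi*s)/(s - 1)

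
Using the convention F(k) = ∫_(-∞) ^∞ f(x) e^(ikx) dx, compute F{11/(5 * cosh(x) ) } 11 * pi/(5 * cosh(pi * k/2) ) 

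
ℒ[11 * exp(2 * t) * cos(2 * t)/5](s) 11 * (s - 2)/(5 * ((s - 2)^2 + 4))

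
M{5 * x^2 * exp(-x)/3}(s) 5 * gamma(s + 2)/3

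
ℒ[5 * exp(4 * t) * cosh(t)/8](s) 5 * (s - 4)/(8 * ((s - 4)^2-1))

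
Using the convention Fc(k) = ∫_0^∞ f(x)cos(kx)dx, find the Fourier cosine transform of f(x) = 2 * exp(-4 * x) 8/(k^2 + 16)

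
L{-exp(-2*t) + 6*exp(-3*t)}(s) 6/(s + 3) - 1/(s + 2)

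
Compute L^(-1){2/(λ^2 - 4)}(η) sinh(2*η)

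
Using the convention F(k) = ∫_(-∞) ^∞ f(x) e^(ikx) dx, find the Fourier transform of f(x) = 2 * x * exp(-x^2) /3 I * sqrt(pi) * k * exp(-k^2/4) /3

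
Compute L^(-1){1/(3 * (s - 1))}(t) exp(t)/3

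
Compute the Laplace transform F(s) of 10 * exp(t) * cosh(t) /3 10 * (s - 1) /(3 * s * (s - 2) ) 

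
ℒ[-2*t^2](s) -4/s^3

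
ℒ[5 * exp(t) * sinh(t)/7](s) 5/(7 * s * (s - 2))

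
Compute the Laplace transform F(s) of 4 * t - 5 4/s^2 - 5/s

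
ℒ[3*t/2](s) 3/(2*s^2)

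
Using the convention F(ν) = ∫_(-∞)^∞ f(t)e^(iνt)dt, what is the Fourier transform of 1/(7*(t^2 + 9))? pi*exp(-3*Abs(ν))/21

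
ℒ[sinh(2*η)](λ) 2/(λ^2 - 4)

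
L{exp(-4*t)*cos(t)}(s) (s + 4)/((s + 4)^2 + 1)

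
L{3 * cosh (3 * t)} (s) 3 * s/ (s^2 - 9)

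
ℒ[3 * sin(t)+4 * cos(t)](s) 3/(s^2+1)+4 * s/(s^2+1)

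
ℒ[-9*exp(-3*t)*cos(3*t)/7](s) 9*(-s - 3)/(7*((s + 3)^2 + 9))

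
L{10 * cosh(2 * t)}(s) 10 * s/(s^2-4)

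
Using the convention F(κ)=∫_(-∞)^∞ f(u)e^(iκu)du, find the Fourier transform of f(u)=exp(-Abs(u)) 2/(κ^2+1)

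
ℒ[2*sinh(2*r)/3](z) 4/(3*(z^2 - 4))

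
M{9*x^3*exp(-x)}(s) 9*gamma(s+3)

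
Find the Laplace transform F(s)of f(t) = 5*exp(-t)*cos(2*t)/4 5*(s + 1)/(4*((s + 1)^2 + 4))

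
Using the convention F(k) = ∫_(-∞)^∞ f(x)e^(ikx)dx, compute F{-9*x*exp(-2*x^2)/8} -9*sqrt(2)*I*sqrt(pi)*k*exp(-k^2/8)/64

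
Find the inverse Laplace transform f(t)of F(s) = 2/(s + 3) 2 * exp(-3 * t)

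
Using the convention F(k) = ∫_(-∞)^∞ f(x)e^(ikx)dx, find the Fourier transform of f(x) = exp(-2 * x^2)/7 sqrt(2) * sqrt(pi) * exp(-k^2/8)/14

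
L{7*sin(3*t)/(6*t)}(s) 7*atan(3/s)/6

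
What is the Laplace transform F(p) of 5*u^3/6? 5/p^4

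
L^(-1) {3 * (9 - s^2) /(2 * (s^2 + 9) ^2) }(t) -3 * t * cos(3 * t) /2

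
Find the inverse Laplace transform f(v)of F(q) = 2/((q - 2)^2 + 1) 2*exp(2*v)*sin(v)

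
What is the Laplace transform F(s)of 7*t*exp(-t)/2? 7/(2*(s + 1)^2)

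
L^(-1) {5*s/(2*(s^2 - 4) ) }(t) 5*cosh(2*t) /2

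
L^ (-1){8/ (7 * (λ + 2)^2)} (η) 8 * η * exp (-2 * η)/7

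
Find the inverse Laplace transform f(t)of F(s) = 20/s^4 10*t^3/3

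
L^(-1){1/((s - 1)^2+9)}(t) exp(t) * sin(3 * t)/3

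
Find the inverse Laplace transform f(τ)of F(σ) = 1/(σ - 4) exp(4 * τ)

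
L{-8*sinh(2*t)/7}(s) -16/(7*s^2-28)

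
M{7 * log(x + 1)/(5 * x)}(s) -7 * pi * csc(pi * s)/(5 * s - 5)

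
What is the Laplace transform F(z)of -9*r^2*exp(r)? -18/(z - 1)^3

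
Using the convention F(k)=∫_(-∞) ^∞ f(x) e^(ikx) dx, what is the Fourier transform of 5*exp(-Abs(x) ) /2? 5/(k^2 + 1) 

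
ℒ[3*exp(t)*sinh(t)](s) 3/(s*(s - 2))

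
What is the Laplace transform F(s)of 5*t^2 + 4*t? 10/s^3 + 4/s^2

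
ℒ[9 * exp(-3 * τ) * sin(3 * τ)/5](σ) 27/(5 * ((σ + 3)^2 + 9))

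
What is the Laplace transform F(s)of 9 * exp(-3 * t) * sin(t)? 9/((s + 3)^2 + 1)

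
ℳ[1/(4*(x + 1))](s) pi*csc(pi*s)/4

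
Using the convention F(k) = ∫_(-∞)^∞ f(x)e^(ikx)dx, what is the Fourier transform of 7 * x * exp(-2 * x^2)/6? 7 * sqrt(2) * I * sqrt(pi) * k * exp(-k^2/8)/48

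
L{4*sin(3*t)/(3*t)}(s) 4*atan(3/s)/3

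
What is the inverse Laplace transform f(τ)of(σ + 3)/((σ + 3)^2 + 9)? exp(-3 * τ) * cos(3 * τ)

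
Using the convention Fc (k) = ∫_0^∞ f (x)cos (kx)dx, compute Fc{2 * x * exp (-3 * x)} 2 * (9 - k^2)/ (k^2 + 9)^2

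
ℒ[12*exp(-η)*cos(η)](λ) 12*(λ + 1)/((λ + 1)^2 + 1)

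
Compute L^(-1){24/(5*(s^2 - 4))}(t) 12*sinh(2*t)/5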